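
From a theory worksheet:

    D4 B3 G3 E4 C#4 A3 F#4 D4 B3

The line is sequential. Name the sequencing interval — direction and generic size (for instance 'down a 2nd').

up a 2nd

Unit = 3 notes; the statements start on D4, E4, F#4, moving up a 2nd each time.
From D4 to E4: up a 2nd.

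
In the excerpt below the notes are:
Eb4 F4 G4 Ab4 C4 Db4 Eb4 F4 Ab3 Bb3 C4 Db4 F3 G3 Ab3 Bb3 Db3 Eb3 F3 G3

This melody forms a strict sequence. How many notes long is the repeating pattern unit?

There are 20 notes; a 4-note unit gives 5 cells:
Eb4 F4 G4 Ab4 | C4 Db4 Eb4 F4 | Ab3 Bb3 C4 Db4 | F3 G3 Ab3 Bb3 | Db3 Eb3 F3 G3
Each cell is the previous one down a 3rd — so the unit is 4 notes.

4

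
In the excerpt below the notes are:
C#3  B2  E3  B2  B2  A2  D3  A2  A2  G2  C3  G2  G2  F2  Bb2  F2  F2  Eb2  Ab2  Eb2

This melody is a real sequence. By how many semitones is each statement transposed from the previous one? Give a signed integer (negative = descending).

With a 4-note motive the entries are C#3, B2, A2, G2, F2, each down a 2nd from the previous.
C#3→B2 is 47 − 49 = -2 semitones.

-2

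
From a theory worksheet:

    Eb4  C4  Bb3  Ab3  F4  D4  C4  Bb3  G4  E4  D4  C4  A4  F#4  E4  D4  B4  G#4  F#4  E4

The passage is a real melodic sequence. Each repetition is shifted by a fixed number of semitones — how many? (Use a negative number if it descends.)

With a 4-note motive the entries are Eb4, F4, G4, A4, B4, each up a 2nd from the previous.
Eb4→F4 is 65 − 63 = 2 semitones.

2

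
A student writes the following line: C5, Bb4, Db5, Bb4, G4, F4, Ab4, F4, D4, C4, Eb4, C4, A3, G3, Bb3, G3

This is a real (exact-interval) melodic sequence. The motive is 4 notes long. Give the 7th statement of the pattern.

F#2 E2 G2 E2

The 4-note cells begin on C5, G4, D4, A3 — each down a 4th from the last.
Carrying on: E3 → B2 → F#2.
Statement 7 starts on F#2 and keeps the same exact contour: F#2 E2 G2 E2.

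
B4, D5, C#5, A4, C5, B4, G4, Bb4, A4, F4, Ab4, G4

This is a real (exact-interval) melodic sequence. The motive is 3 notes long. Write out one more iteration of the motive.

Eb4 Gb4 F4

Taking 3-note groups, the heads are B4, A4, G4, F4: the pattern moves down a 2nd.
From Eb4 the exact shape gives Eb4 Gb4 F4.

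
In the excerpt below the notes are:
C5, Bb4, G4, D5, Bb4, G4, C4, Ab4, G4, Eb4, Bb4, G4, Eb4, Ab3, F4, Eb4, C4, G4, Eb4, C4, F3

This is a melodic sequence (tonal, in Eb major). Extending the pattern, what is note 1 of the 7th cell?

The unit is 7 notes. Position-1 pitches of the 3 shown cells: C5, Ab4, F4.
Carrying that down a 3rd forward: D4 → Bb3 → G3 → Eb3.

Eb3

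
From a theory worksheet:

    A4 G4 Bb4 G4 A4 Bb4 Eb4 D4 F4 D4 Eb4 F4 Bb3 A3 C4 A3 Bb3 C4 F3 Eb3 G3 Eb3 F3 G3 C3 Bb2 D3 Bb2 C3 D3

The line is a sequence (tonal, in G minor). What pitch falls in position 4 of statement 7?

With 6-note cells, note 4 of each statement runs G4, D4, A3, Eb3, Bb2.
Carrying that down a 4th forward: F2 → C2.

C2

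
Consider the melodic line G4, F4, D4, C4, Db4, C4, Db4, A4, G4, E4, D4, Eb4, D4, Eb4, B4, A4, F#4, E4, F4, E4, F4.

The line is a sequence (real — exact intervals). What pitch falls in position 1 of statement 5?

D#5

With 7-note cells, note 1 of each statement runs G4, A4, B4.
Extending up a 2nd: C#5 → D#5.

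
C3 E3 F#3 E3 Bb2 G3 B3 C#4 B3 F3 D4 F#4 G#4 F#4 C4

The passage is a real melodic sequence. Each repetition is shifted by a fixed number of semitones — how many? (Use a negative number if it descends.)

With a 5-note motive the entries are C3, G3, D4, each up a 5th from the previous.
C3 to G3 spans +7 semitones.

7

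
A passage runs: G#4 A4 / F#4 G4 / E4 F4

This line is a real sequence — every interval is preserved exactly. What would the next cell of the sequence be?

The 2-note cells begin on G#4, F#4, E4 — each down a 2nd from the last.
From D4 the exact shape gives D4 Eb4.

D4 Eb4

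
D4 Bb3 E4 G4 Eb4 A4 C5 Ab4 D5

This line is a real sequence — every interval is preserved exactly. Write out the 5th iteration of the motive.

Bb5 Gb5 C6

The 3-note cells begin on D4, G4, C5 — each up a 4th from the last.
Continuing the starts: F5 → Bb5.
From Bb5 the exact shape gives Bb5 Gb5 C6.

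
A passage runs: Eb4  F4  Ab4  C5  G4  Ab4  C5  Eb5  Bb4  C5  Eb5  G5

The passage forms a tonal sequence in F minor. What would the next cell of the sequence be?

With a 4-note motive the entries are Eb4, G4, Bb4, each up a 3rd from the previous.
Statement 4 starts on Db5 and keeps the same diatonic contour: Db5 Eb5 G5 Bb5.

Db5 Eb5 G5 Bb5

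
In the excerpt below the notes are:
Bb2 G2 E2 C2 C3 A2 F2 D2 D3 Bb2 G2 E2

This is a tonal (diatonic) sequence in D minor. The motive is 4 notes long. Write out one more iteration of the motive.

E3 C3 A2 F2

With a 4-note motive the entries are Bb2, C3, D3, each up a 2nd from the previous.
So cell 4 is E3 C3 A2 F2.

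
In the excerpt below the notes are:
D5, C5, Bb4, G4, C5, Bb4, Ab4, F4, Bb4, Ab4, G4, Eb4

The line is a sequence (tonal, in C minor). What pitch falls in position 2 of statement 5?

F4

Grouping in 4s, the 2nd note of each cell is C5, Bb4, Ab4.
Each moves down a 2nd. Continuing: G4 → F4.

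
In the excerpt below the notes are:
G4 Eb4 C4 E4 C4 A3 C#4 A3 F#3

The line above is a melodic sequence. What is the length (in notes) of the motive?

3

Try groups of 3 (3 cells in 9 notes):
G4 Eb4 C4 | E4 C4 A3 | C#4 A3 F#3
Each cell is the previous one down a 3rd — so the unit is 3 notes.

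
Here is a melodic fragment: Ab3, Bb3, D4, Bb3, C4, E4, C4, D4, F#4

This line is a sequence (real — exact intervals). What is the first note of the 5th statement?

E4

The 3-note cells begin on Ab3, Bb3, C4 — each up a 2nd from the last.
Extending the heads up a 2nd: D4 → E4.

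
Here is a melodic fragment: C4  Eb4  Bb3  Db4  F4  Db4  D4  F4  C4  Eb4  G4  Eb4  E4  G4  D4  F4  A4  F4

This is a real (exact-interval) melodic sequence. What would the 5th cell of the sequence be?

Unit = 6 notes; the statements start on C4, D4, E4, moving up a 2nd each time.
Continuing the starts: F#4 → G#4.
Statement 5 starts on G#4 and keeps the same exact contour: G#4 B4 F#4 A4 C#5 A4.

G#4 B4 F#4 A4 C#5 A4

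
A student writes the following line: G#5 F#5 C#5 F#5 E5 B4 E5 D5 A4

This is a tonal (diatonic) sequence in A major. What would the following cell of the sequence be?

D5 C#5 G#4

The 3-note cells begin on G#5, F#5, E5 — each down a 2nd from the last.
Statement 4 starts on D5 and keeps the same diatonic contour: D5 C#5 G#4.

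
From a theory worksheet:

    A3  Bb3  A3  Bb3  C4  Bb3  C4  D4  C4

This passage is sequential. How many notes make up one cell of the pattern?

9 notes total. Splitting into 3 groups of 3:
A3 Bb3 A3 | Bb3 C4 Bb3 | C4 D4 C4
That's a consistent up a 2nd shift per cell, and no other grouping gives one.

3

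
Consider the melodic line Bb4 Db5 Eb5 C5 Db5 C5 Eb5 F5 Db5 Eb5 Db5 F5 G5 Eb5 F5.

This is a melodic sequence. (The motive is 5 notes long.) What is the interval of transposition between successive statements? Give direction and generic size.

up a 2nd

The 5-note cells begin on Bb4, C5, Db5 — each up a 2nd from the last.
From Bb4 to C5: up a 2nd.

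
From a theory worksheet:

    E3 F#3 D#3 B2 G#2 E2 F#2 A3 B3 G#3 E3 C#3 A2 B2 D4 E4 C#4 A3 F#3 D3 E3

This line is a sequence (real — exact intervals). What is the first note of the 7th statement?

Bb5

Taking 7-note groups, the heads are E3, A3, D4: the pattern moves up a 4th.
Extending the heads up a 4th: G4 → C5 → F5 → Bb5.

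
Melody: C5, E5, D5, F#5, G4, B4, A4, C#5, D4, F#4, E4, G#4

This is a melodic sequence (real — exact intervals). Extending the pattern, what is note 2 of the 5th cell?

G#3

Grouping in 4s, the 2nd note of each cell is E5, B4, F#4.
Each moves down a 4th. Continuing: C#4 → G#3.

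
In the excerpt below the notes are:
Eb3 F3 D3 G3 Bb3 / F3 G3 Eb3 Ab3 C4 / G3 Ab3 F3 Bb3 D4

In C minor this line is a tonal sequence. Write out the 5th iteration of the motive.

Bb3 C4 Ab3 D4 F4

With a 5-note motive the entries are Eb3, F3, G3, each up a 2nd from the previous.
Carrying on: Ab3 → Bb3.
Statement 5 starts on Bb3 and keeps the same diatonic contour: Bb3 C4 Ab3 D4 F4.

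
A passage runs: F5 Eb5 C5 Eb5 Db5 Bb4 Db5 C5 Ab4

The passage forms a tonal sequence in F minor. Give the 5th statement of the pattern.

Bb4 Ab4 F4

With a 3-note motive the entries are F5, Eb5, Db5, each down a 2nd from the previous.
Extending down a 2nd: C5 → Bb4.
Statement 5 starts on Bb4 and keeps the same diatonic contour: Bb4 Ab4 F4.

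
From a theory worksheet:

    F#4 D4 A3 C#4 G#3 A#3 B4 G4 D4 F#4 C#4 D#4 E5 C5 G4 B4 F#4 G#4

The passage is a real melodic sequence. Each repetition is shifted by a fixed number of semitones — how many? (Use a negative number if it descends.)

5

Taking 6-note groups, the heads are F#4, B4, E5: the pattern moves up a 4th.
F#4 to B4 spans +5 semitones.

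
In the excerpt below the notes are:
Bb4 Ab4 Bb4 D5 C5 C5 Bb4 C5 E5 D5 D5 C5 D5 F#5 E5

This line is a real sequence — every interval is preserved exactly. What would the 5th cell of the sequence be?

F#5 E5 F#5 A#5 G#5

The 5-note cells begin on Bb4, C5, D5 — each up a 2nd from the last.
Extending up a 2nd: E5 → F#5.
So cell 5 is F#5 E5 F#5 A#5 G#5.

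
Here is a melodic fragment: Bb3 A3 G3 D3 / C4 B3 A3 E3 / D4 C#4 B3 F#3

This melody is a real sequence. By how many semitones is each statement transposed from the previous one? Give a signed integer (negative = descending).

2

Unit = 4 notes; the statements start on Bb3, C4, D4, moving up a 2nd each time.
Counting half-steps from Bb3 to C4: 2.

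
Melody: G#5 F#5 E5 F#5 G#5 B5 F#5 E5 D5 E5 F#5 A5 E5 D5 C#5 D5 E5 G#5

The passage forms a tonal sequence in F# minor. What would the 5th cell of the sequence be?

C#5 B4 A4 B4 C#5 E5

Taking 6-note groups, the heads are G#5, F#5, E5: the pattern moves down a 2nd.
Continuing the starts: D5 → C#5.
From C#5 the diatonic shape gives C#5 B4 A4 B4 C#5 E5.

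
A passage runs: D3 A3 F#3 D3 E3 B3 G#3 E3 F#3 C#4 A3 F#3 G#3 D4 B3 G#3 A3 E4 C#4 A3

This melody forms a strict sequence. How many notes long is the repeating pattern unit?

4

Try groups of 4 (5 cells in 20 notes):
D3 A3 F#3 D3 | E3 B3 G#3 E3 | F#3 C#4 A3 F#3 | G#3 D4 B3 G#3 | A3 E4 C#4 A3
Each cell is the previous one up a 2nd — so the unit is 4 notes.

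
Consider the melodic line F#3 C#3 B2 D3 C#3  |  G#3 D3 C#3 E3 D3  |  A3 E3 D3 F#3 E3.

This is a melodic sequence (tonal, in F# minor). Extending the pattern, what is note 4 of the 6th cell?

Grouping in 5s, the 4th note of each cell is D3, E3, F#3.
Each moves up a 2nd. Continuing: G#3 → A3 → B3.

B3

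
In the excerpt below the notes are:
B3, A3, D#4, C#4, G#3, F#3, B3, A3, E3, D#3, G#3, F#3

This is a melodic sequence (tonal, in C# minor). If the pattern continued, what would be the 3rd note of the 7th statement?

Grouping in 4s, the 3rd note of each cell is D#4, B3, G#3.
Extending down a 3rd: E3 → C#3 → A2 → F#2.

F#2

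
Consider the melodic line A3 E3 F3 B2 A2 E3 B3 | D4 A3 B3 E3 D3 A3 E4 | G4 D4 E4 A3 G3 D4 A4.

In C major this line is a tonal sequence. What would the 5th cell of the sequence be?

The 7-note cells begin on A3, D4, G4 — each up a 4th from the last.
Continuing the starts: C5 → F5.
Statement 5 starts on F5 and keeps the same diatonic contour: F5 C5 D5 G4 F4 C5 G5.

F5 C5 D5 G4 F4 C5 G5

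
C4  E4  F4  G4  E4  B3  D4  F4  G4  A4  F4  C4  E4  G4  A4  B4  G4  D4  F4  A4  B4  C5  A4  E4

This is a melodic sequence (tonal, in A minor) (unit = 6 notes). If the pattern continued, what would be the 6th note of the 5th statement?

Grouping in 6s, the 6th note of each cell is B3, C4, D4, E4.
From E4, up a 2nd gives F4.

F4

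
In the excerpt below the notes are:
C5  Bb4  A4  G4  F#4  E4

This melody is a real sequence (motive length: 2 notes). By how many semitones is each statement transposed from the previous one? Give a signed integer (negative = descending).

-3

Unit = 2 notes; the statements start on C5, A4, F#4, moving down a 3rd each time.
C5 to A4 spans -3 semitones.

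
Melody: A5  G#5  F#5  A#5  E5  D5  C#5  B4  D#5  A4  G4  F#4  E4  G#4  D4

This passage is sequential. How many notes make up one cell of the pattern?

Try groups of 5 (3 cells in 15 notes):
A5 G#5 F#5 A#5 E5 | D5 C#5 B4 D#5 A4 | G4 F#4 E4 G#4 D4
Each cell is the previous one down a 5th — so the unit is 5 notes.

5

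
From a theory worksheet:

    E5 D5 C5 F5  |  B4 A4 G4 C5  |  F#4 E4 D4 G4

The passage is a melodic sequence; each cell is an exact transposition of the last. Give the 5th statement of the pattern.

G#3 F#3 E3 A3

Taking 4-note groups, the heads are E5, B4, F#4: the pattern moves down a 4th.
Extending down a 4th: C#4 → G#3.
Statement 5 starts on G#3 and keeps the same exact contour: G#3 F#3 E3 A3.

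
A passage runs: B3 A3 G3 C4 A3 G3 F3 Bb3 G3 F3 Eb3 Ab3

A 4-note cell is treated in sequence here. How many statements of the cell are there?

3

12 notes in groups of 4 gives 12/4 = 3 statements.
Starts: B3, A3, G3 — each down a 2nd.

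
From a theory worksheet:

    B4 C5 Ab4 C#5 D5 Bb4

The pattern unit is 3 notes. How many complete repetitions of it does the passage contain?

2

6 notes in groups of 3 gives 6/3 = 2 statements.
Starts: B4, C#5 — each up a 2nd.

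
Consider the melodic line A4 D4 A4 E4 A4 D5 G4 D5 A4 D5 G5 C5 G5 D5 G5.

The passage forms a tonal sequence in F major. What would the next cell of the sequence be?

With a 5-note motive the entries are A4, D5, G5, each up a 4th from the previous.
From C6 the diatonic shape gives C6 F5 C6 G5 C6.

C6 F5 C6 G5 C6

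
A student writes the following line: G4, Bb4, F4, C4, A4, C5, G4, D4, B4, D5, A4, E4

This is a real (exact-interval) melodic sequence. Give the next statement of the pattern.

With a 4-note motive the entries are G4, A4, B4, each up a 2nd from the previous.
So cell 4 is C#5 E5 B4 F#4.

C#5 E5 B4 F#4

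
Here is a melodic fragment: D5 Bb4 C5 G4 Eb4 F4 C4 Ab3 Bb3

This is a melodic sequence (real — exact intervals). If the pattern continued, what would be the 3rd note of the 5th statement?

The unit is 3 notes. Position-3 pitches of the 3 shown cells: C5, F4, Bb3.
Each moves down a 5th. Continuing: Eb3 → Ab2.

Ab2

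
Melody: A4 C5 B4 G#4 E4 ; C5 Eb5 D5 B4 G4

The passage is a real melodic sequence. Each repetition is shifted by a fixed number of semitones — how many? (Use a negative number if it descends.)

Unit = 5 notes; the statements start on A4, C5, moving up a 3rd each time.
Counting half-steps from A4 to C5: 3.

3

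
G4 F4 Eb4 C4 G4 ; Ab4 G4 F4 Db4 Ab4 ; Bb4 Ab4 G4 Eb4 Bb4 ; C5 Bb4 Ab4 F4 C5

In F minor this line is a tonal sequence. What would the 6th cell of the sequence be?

The 5-note cells begin on G4, Ab4, Bb4, C5 — each up a 2nd from the last.
Extending up a 2nd: Db5 → Eb5.
From Eb5 the diatonic shape gives Eb5 Db5 C5 Ab4 Eb5.

Eb5 Db5 C5 Ab4 Eb5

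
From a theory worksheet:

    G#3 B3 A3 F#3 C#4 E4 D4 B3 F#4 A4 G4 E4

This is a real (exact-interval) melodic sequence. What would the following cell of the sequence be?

Taking 4-note groups, the heads are G#3, C#4, F#4: the pattern moves up a 4th.
Statement 4 starts on B4 and keeps the same exact contour: B4 D5 C5 A4.

B4 D5 C5 A4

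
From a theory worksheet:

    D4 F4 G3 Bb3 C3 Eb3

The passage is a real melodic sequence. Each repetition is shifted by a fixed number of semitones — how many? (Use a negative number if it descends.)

With a 2-note motive the entries are D4, G3, C3, each down a 5th from the previous.
D4→G3 is 55 − 62 = -7 semitones.

-7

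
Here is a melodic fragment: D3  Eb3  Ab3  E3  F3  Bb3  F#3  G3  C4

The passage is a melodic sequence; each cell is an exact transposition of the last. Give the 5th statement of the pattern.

A#3 B3 E4

Unit = 3 notes; the statements start on D3, E3, F#3, moving up a 2nd each time.
Carrying on: G#3 → A#3.
From A#3 the exact shape gives A#3 B3 E4.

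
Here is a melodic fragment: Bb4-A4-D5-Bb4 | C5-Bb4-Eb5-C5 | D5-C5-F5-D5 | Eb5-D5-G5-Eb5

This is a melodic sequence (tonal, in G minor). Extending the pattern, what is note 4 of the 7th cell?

A5

The unit is 4 notes. Position-4 pitches of the 4 shown cells: Bb4, C5, D5, Eb5.
Extending up a 2nd: F5 → G5 → A5.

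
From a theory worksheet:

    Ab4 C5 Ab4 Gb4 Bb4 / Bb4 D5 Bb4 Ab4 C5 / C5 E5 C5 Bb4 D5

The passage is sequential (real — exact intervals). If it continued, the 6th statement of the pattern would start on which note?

Unit = 5 notes; the statements start on Ab4, Bb4, C5, moving up a 2nd each time.
Continuing: D5 → E5 → F#5. Statement 6 starts on F#5.

F#5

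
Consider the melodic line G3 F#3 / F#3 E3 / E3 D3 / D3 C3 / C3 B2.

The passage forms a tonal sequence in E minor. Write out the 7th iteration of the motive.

Unit = 2 notes; the statements start on G3, F#3, E3, D3, C3, moving down a 2nd each time.
Continuing the starts: B2 → A2.
So cell 7 is A2 G2.

A2 G2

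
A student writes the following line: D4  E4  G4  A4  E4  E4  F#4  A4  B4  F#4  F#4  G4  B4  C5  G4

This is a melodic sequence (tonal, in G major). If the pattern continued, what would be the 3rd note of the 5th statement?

Grouping in 5s, the 3rd note of each cell is G4, A4, B4.
Carrying that up a 2nd forward: C5 → D5.

D5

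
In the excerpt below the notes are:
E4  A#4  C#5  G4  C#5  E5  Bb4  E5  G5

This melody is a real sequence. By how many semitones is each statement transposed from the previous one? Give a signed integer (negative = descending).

Unit = 3 notes; the statements start on E4, G4, Bb4, moving up a 3rd each time.
E4→G4 is 67 − 64 = 3 semitones.

3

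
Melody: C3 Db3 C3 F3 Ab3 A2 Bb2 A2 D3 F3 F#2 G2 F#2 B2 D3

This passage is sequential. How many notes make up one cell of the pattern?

5

There are 15 notes; a 5-note unit gives 3 cells:
C3 Db3 C3 F3 Ab3 | A2 Bb2 A2 D3 F3 | F#2 G2 F#2 B2 D3
That's a consistent down a 3rd shift per cell, and no other grouping gives one.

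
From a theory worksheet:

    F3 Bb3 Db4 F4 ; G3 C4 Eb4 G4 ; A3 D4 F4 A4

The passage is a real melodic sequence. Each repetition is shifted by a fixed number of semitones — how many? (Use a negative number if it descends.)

Unit = 4 notes; the statements start on F3, G3, A3, moving up a 2nd each time.
F3→G3 is 55 − 53 = 2 semitones.

2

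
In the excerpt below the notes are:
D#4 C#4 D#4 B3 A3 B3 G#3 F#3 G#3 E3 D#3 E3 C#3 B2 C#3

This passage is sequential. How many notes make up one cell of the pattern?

3

15 notes total. Splitting into 5 groups of 3:
D#4 C#4 D#4 | B3 A3 B3 | G#3 F#3 G#3 | E3 D#3 E3 | C#3 B2 C#3
Each cell is the previous one down a 3rd — so the unit is 3 notes.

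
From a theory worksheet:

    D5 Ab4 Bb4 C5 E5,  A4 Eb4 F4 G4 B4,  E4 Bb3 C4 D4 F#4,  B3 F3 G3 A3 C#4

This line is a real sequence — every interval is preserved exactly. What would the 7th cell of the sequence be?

G#2 D2 E2 F#2 A#2

The 5-note cells begin on D5, A4, E4, B3 — each down a 4th from the last.
Extending down a 4th: F#3 → C#3 → G#2.
So cell 7 is G#2 D2 E2 F#2 A#2.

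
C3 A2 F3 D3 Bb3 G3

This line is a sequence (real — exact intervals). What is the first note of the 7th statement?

Gb5

Unit = 2 notes; the statements start on C3, F3, Bb3, moving up a 4th each time.
Extending the heads up a 4th: Eb4 → Ab4 → Db5 → Gb5.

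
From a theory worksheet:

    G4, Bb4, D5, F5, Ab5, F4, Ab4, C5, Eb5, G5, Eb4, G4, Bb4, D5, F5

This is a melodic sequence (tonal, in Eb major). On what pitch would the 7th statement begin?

Ab3

The 5-note cells begin on G4, F4, Eb4 — each down a 2nd from the last.
Extending the heads down a 2nd: D4 → C4 → Bb3 → Ab3.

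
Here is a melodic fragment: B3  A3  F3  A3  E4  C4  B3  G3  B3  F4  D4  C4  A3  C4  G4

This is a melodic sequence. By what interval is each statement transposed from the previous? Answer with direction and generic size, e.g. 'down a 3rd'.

With a 5-note motive the entries are B3, C4, D4, each up a 2nd from the previous.
From B3 to C4: up a 2nd.

up a 2nd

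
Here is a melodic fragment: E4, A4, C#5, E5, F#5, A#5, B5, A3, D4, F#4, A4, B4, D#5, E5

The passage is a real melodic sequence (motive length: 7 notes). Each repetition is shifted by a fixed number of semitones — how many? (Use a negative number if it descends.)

With a 7-note motive the entries are E4, A3, each down a 5th from the previous.
Counting half-steps from E4 to A3: -7.

-7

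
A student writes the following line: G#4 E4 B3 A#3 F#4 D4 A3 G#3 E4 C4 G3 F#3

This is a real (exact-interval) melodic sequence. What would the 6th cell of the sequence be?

Taking 4-note groups, the heads are G#4, F#4, E4: the pattern moves down a 2nd.
Carrying on: D4 → C4 → Bb3.
From Bb3 the exact shape gives Bb3 Gb3 Db3 C3.

Bb3 Gb3 Db3 C3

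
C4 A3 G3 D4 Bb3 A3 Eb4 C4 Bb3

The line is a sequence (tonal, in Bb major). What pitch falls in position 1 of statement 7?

With 3-note cells, note 1 of each statement runs C4, D4, Eb4.
Carrying that up a 2nd forward: F4 → G4 → A4 → Bb4.

Bb4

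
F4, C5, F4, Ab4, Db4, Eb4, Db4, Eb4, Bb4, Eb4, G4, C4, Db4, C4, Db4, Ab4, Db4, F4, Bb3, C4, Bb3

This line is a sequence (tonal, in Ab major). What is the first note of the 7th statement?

G3

With a 7-note motive the entries are F4, Eb4, Db4, each down a 2nd from the previous.
Extending the heads down a 2nd: C4 → Bb3 → Ab3 → G3.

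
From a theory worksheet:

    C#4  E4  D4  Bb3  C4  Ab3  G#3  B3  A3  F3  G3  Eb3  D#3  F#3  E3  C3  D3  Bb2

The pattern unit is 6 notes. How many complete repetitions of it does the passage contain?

3

18 notes in groups of 6 gives 18/6 = 3 statements.
Starts: C#4, G#3, D#3 — each down a 4th.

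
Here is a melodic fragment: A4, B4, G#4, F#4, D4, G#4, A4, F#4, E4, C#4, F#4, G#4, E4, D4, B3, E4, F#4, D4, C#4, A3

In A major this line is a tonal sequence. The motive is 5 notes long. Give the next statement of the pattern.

Taking 5-note groups, the heads are A4, G#4, F#4, E4: the pattern moves down a 2nd.
Statement 5 starts on D4 and keeps the same diatonic contour: D4 E4 C#4 B3 G#3.

D4 E4 C#4 B3 G#3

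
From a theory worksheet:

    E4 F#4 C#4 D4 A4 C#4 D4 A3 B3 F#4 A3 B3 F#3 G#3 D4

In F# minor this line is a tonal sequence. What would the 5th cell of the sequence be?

The 5-note cells begin on E4, C#4, A3 — each down a 3rd from the last.
Carrying on: F#3 → D3.
From D3 the diatonic shape gives D3 E3 B2 C#3 G#3.

D3 E3 B2 C#3 G#3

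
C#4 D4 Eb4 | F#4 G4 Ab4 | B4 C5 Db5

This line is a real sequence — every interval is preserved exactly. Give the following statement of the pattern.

Unit = 3 notes; the statements start on C#4, F#4, B4, moving up a 4th each time.
From E5 the exact shape gives E5 F5 Gb5.

E5 F5 Gb5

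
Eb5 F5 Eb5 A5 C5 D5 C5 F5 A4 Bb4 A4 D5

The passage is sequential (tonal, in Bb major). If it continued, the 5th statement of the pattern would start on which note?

The 4-note cells begin on Eb5, C5, A4 — each down a 3rd from the last.
Continuing: F4 → D4. Statement 5 starts on D4.

D4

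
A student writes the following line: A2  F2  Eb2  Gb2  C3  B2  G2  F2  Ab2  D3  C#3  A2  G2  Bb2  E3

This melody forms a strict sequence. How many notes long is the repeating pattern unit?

5

There are 15 notes; a 5-note unit gives 3 cells:
A2 F2 Eb2 Gb2 C3 | B2 G2 F2 Ab2 D3 | C#3 A2 G2 Bb2 E3
That's a consistent up a 2nd shift per cell, and no other grouping gives one.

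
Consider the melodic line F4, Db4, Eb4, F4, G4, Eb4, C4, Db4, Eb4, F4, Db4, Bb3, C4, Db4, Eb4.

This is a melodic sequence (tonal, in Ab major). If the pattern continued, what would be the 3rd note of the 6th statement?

G3

Grouping in 5s, the 3rd note of each cell is Eb4, Db4, C4.
Extending down a 2nd: Bb3 → Ab3 → G3.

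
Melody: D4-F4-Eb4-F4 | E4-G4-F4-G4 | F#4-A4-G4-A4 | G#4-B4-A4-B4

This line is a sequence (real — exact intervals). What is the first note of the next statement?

A#4

Taking 4-note groups, the heads are D4, E4, F#4, G#4: the pattern moves up a 2nd.
The next head, up a 2nd from G#4, is A#4.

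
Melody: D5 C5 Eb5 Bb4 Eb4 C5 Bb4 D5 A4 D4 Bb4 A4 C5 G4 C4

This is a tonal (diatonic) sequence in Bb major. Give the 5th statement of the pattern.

With a 5-note motive the entries are D5, C5, Bb4, each down a 2nd from the previous.
Continuing the starts: A4 → G4.
Statement 5 starts on G4 and keeps the same diatonic contour: G4 F4 A4 Eb4 A3.

G4 F4 A4 Eb4 A3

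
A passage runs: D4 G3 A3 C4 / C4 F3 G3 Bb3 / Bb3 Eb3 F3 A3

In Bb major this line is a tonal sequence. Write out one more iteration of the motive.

Taking 4-note groups, the heads are D4, C4, Bb3: the pattern moves down a 2nd.
Statement 4 starts on A3 and keeps the same diatonic contour: A3 D3 Eb3 G3.

A3 D3 Eb3 G3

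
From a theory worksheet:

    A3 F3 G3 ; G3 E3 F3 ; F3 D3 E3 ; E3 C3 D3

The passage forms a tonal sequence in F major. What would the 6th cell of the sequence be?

Taking 3-note groups, the heads are A3, G3, F3, E3: the pattern moves down a 2nd.
Extending down a 2nd: D3 → C3.
From C3 the diatonic shape gives C3 A2 Bb2.

C3 A2 Bb2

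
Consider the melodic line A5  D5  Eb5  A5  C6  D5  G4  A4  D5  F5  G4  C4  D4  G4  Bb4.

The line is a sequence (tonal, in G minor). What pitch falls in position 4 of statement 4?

C4

Grouping in 5s, the 4th note of each cell is A5, D5, G4.
One more down a 5th gives C4.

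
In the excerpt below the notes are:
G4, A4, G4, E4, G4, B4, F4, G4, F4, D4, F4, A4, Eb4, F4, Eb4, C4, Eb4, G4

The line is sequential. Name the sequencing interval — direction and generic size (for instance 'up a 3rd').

down a 2nd

With a 6-note motive the entries are G4, F4, Eb4, each down a 2nd from the previous.
G4 to F4 is down a 2nd.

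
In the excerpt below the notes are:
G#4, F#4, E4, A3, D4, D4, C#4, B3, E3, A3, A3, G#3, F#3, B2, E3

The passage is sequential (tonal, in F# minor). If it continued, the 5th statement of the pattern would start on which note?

B2

Taking 5-note groups, the heads are G#4, D4, A3: the pattern moves down a 4th.
Continuing: E3 → B2. Statement 5 starts on B2.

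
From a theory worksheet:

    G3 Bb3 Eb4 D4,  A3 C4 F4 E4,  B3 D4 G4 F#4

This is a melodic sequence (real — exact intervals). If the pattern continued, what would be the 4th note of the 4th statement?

The unit is 4 notes. Position-4 pitches of the 3 shown cells: D4, E4, F#4.
Each moves up a 2nd; the next is G#4.

G#4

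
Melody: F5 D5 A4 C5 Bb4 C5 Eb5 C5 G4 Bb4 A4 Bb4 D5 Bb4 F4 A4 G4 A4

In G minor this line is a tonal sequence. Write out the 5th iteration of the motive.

Bb4 G4 D4 F4 Eb4 F4

With a 6-note motive the entries are F5, Eb5, D5, each down a 2nd from the previous.
Continuing the starts: C5 → Bb4.
So cell 5 is Bb4 G4 D4 F4 Eb4 F4.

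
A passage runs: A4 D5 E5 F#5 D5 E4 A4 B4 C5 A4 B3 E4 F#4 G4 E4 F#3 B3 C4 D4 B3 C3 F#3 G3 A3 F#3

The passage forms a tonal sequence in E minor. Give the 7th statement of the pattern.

D2 G2 A2 B2 G2

The 5-note cells begin on A4, E4, B3, F#3, C3 — each down a 4th from the last.
Extending down a 4th: G2 → D2.
So cell 7 is D2 G2 A2 B2 G2.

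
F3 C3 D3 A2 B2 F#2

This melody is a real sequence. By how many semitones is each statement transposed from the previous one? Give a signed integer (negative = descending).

Taking 2-note groups, the heads are F3, D3, B2: the pattern moves down a 3rd.
Counting half-steps from F3 to D3: -3.

-3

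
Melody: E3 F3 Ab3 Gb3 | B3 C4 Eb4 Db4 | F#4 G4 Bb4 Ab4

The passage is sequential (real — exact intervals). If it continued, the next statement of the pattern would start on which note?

C#5

Taking 4-note groups, the heads are E3, B3, F#4: the pattern moves up a 5th.
The next head, up a 5th from F#4, is C#5.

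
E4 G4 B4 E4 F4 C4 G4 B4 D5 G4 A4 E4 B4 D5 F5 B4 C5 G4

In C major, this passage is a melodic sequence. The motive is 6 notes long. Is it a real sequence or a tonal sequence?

Every note is diatonic to C major.
Cell 1 has +3 semitones from note 1 to 2, but cell 2 has +4 — the interval quality changes while the contour stays the same, which is the hallmark of a tonal sequence.

tonal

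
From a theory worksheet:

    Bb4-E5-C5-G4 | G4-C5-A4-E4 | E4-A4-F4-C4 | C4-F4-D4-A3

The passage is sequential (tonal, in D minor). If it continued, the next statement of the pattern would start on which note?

A3

With a 4-note motive the entries are Bb4, G4, E4, C4, each down a 3rd from the previous.
The next head, down a 3rd from C4, is A3.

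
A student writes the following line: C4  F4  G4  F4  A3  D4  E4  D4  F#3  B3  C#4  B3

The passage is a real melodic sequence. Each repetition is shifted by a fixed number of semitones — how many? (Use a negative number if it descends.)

Taking 4-note groups, the heads are C4, A3, F#3: the pattern moves down a 3rd.
Counting half-steps from C4 to A3: -3.

-3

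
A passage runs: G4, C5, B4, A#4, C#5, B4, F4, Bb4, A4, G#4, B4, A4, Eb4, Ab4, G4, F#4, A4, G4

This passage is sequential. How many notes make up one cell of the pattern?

6

There are 18 notes; a 6-note unit gives 3 cells:
G4 C5 B4 A#4 C#5 B4 | F4 Bb4 A4 G#4 B4 A4 | Eb4 Ab4 G4 F#4 A4 G4
That's a consistent down a 2nd shift per cell, and no other grouping gives one.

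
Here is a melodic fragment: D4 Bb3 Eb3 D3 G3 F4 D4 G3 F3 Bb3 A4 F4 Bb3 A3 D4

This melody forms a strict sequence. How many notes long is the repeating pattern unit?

5

There are 15 notes; a 5-note unit gives 3 cells:
D4 Bb3 Eb3 D3 G3 | F4 D4 G3 F3 Bb3 | A4 F4 Bb3 A3 D4
That's a consistent up a 3rd shift per cell, and no other grouping gives one.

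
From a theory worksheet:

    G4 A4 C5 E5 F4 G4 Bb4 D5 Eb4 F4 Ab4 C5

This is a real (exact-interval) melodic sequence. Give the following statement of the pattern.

Db4 Eb4 Gb4 Bb4

The 4-note cells begin on G4, F4, Eb4 — each down a 2nd from the last.
Statement 4 starts on Db4 and keeps the same exact contour: Db4 Eb4 Gb4 Bb4.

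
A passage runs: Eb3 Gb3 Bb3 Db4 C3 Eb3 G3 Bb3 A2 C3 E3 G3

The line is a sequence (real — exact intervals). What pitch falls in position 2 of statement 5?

F#2

The unit is 4 notes. Position-2 pitches of the 3 shown cells: Gb3, Eb3, C3.
Extending down a 3rd: A2 → F#2.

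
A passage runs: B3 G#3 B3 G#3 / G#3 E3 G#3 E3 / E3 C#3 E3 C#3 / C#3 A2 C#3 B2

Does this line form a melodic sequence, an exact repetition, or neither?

neither

Note 4 of cell 4 is B2; if this were a sequence it would be A2. No unit length gives a consistent transposition pattern.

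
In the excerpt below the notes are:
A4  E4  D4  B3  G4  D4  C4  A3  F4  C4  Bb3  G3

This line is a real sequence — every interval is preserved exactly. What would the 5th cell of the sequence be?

Taking 4-note groups, the heads are A4, G4, F4: the pattern moves down a 2nd.
Extending down a 2nd: Eb4 → Db4.
From Db4 the exact shape gives Db4 Ab3 Gb3 Eb3.

Db4 Ab3 Gb3 Eb3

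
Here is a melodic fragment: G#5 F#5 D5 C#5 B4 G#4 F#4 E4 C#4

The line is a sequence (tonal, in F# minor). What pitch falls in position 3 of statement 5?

B2

The unit is 3 notes. Position-3 pitches of the 3 shown cells: D5, G#4, C#4.
Each moves down a 5th. Continuing: F#3 → B2.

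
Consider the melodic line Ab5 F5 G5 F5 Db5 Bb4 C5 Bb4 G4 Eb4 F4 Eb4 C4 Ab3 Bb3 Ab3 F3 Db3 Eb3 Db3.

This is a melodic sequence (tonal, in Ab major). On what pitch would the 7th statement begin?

The 4-note cells begin on Ab5, Db5, G4, C4, F3 — each down a 5th from the last.
Continuing: Bb2 → Eb2. Statement 7 starts on Eb2.

Eb2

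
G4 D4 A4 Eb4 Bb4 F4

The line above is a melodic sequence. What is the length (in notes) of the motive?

2

Try groups of 2 (3 cells in 6 notes):
G4 D4 | A4 Eb4 | Bb4 F4
Every group is a transposition up a 2nd of the one before; no shorter unit works.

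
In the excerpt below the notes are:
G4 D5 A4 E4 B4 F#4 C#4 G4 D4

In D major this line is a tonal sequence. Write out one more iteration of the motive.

Taking 3-note groups, the heads are G4, E4, C#4: the pattern moves down a 3rd.
Statement 4 starts on A3 and keeps the same diatonic contour: A3 E4 B3.

A3 E4 B3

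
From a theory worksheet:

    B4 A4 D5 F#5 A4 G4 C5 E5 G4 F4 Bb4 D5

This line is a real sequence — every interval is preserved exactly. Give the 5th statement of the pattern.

Eb4 Db4 Gb4 Bb4

With a 4-note motive the entries are B4, A4, G4, each down a 2nd from the previous.
Continuing the starts: F4 → Eb4.
From Eb4 the exact shape gives Eb4 Db4 Gb4 Bb4.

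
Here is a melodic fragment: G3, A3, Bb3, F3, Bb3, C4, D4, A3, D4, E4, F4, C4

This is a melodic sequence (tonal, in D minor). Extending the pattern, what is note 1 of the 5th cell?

A4

Grouping in 4s, the 1st note of each cell is G3, Bb3, D4.
Extending up a 3rd: F4 → A4.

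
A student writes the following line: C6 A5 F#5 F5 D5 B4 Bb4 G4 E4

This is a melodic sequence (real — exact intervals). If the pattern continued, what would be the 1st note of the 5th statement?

With 3-note cells, note 1 of each statement runs C6, F5, Bb4.
Each moves down a 5th. Continuing: Eb4 → Ab3.

Ab3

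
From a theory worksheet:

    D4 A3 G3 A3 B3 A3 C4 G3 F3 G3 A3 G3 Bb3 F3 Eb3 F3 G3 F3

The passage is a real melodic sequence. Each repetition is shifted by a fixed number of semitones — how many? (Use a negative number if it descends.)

-2

Unit = 6 notes; the statements start on D4, C4, Bb3, moving down a 2nd each time.
Counting half-steps from D4 to C4: -2.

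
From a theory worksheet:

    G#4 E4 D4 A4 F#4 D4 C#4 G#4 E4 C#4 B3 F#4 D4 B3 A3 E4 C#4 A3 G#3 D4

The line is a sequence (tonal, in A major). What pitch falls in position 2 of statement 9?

D3

The unit is 4 notes. Position-2 pitches of the 5 shown cells: E4, D4, C#4, B3, A3.
Carrying that down a 2nd forward: G#3 → F#3 → E3 → D3.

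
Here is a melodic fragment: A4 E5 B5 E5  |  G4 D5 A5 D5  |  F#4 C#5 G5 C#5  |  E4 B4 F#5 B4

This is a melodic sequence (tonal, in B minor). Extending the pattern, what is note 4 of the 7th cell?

With 4-note cells, note 4 of each statement runs E5, D5, C#5, B4.
Carrying that down a 2nd forward: A4 → G4 → F#4.

F#4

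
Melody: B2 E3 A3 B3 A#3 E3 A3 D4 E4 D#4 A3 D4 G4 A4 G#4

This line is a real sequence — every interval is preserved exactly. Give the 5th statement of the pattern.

G4 C5 F5 G5 F#5

Taking 5-note groups, the heads are B2, E3, A3: the pattern moves up a 4th.
Continuing the starts: D4 → G4.
Statement 5 starts on G4 and keeps the same exact contour: G4 C5 F5 G5 F#5.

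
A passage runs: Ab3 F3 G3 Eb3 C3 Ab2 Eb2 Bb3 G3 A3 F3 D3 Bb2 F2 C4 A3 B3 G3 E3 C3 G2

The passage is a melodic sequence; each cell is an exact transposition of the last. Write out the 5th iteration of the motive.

Taking 7-note groups, the heads are Ab3, Bb3, C4: the pattern moves up a 2nd.
Extending up a 2nd: D4 → E4.
Statement 5 starts on E4 and keeps the same exact contour: E4 C#4 D#4 B3 G#3 E3 B2.

E4 C#4 D#4 B3 G#3 E3 B2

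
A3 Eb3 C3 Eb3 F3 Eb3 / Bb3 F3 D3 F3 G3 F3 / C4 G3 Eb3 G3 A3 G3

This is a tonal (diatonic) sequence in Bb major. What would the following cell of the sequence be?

D4 A3 F3 A3 Bb3 A3

The 6-note cells begin on A3, Bb3, C4 — each up a 2nd from the last.
So cell 4 is D4 A3 F3 A3 Bb3 A3.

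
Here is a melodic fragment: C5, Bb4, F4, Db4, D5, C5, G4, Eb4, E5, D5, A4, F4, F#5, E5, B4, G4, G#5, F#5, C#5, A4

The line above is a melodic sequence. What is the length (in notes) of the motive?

4

20 notes total. Splitting into 5 groups of 4:
C5 Bb4 F4 Db4 | D5 C5 G4 Eb4 | E5 D5 A4 F4 | F#5 E5 B4 G4 | G#5 F#5 C#5 A4
Each cell is the previous one up a 2nd — so the unit is 4 notes.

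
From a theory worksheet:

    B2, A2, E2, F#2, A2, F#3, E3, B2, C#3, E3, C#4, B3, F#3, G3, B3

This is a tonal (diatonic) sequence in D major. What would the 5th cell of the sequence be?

D5 C#5 G4 A4 C#5

The 5-note cells begin on B2, F#3, C#4 — each up a 5th from the last.
Continuing the starts: G4 → D5.
From D5 the diatonic shape gives D5 C#5 G4 A4 C#5.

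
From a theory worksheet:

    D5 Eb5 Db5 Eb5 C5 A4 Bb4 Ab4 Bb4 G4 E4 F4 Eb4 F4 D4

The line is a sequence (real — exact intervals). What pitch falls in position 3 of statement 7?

G2

With 5-note cells, note 3 of each statement runs Db5, Ab4, Eb4.
Carrying that down a 4th forward: Bb3 → F3 → C3 → G2.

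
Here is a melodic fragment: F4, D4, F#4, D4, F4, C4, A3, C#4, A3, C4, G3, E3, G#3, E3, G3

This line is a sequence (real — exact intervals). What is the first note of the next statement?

D3

The 5-note cells begin on F4, C4, G3 — each down a 4th from the last.
The next head, down a 4th from G3, is D3.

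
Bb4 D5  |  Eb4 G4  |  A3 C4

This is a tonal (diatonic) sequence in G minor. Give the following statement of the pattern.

The 2-note cells begin on Bb4, Eb4, A3 — each down a 5th from the last.
So cell 4 is D3 F3.

D3 F3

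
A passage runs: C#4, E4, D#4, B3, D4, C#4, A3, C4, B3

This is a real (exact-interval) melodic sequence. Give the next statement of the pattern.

Unit = 3 notes; the statements start on C#4, B3, A3, moving down a 2nd each time.
Statement 4 starts on G3 and keeps the same exact contour: G3 Bb3 A3.

G3 Bb3 A3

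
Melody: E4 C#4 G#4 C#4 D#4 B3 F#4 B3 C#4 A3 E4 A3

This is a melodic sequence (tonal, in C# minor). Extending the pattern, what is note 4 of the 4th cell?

G#3

Grouping in 4s, the 4th note of each cell is C#4, B3, A3.
From A3, down a 2nd gives G#3.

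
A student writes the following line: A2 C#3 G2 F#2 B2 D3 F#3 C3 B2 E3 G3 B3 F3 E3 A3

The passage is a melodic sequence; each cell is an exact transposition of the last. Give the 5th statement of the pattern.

F4 A4 Eb4 D4 G4

The 5-note cells begin on A2, D3, G3 — each up a 4th from the last.
Continuing the starts: C4 → F4.
From F4 the exact shape gives F4 A4 Eb4 D4 G4.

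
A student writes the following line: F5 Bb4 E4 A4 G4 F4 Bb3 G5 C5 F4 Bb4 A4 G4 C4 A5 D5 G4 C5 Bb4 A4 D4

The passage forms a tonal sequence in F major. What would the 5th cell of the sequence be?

C6 F5 Bb4 E5 D5 C5 F4

Unit = 7 notes; the statements start on F5, G5, A5, moving up a 2nd each time.
Continuing the starts: Bb5 → C6.
From C6 the diatonic shape gives C6 F5 Bb4 E5 D5 C5 F4.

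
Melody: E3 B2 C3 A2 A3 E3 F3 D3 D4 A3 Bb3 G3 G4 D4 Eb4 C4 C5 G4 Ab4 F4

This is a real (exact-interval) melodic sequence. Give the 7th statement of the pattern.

Bb5 F5 Gb5 Eb5

Unit = 4 notes; the statements start on E3, A3, D4, G4, C5, moving up a 4th each time.
Carrying on: F5 → Bb5.
From Bb5 the exact shape gives Bb5 F5 Gb5 Eb5.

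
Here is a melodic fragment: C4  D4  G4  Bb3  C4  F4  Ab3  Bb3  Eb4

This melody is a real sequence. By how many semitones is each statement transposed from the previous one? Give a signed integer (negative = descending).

Taking 3-note groups, the heads are C4, Bb3, Ab3: the pattern moves down a 2nd.
Counting half-steps from C4 to Bb3: -2.

-2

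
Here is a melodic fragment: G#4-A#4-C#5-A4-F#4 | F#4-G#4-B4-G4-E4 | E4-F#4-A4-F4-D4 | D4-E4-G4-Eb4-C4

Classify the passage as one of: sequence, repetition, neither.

Each 5-note cell is the previous one transposed down a 2nd.

sequence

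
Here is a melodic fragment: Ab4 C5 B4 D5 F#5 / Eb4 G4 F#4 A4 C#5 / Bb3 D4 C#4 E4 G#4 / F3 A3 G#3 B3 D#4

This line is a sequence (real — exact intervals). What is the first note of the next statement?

C3

Taking 5-note groups, the heads are Ab4, Eb4, Bb3, F3: the pattern moves down a 4th.
The next head, down a 4th from F3, is C3.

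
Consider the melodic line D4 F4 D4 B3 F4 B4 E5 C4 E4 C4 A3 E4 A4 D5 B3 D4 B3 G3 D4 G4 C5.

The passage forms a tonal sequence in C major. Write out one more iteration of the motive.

A3 C4 A3 F3 C4 F4 B4

Taking 7-note groups, the heads are D4, C4, B3: the pattern moves down a 2nd.
Statement 4 starts on A3 and keeps the same diatonic contour: A3 C4 A3 F3 C4 F4 B4.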